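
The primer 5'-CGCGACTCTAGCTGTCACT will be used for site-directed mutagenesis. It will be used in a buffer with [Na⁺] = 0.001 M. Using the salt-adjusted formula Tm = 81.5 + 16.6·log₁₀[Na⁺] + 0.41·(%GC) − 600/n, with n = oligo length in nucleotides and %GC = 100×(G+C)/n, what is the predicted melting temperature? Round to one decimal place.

Length n = 19. Counting bases: C=7, A=3, G=4, T=5
G+C = 11, so %GC = 11/19 × 100 = 57.895%
Salt term: 16.6 × (-3) = -49.8
GC term: 0.41 × 57.895 = 23.737; length term: −600/19 = −31.579
Tm = 81.5 + (-49.8) + 23.737 − 31.579 = 23.858 → 23.9°C

23.9°C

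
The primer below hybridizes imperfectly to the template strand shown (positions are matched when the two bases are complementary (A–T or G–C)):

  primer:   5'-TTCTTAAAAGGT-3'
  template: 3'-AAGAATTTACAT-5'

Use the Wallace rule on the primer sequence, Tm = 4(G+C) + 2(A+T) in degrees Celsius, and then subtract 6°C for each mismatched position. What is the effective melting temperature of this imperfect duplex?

12°C

Primer base counts: A=4, T=5, G=2, C=1 → A+T=9, G+C=3
Perfect-match Tm = 2(9) + 4(3) = 18 + 12 = 30°C
Mismatches (positions where the bases are not complementary): 3 (at positions 9, 11, 12)
Effective Tm = 30 − 3×6 = 30 − 18 = 12°C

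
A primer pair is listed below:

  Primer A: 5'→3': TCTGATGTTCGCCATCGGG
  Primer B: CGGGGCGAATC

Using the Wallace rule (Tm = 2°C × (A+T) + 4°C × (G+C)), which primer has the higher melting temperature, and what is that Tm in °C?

Primer A: A+T=8, G+C=11 → Tm = 2(8)+4(11) = 60°C
Primer B: A+T=3, G+C=8 → Tm = 2(3)+4(8) = 38°C
60°C vs 38°C → primer A is higher.

Primer A, 60°C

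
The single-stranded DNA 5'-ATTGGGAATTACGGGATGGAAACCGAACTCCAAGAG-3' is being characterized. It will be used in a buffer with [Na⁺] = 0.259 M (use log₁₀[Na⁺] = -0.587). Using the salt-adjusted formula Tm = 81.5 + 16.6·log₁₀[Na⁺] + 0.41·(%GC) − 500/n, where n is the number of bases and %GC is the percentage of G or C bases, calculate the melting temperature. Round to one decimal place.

Length n = 36. Counting bases: C=6, A=13, T=6, G=11
G+C = 17, so %GC = 17/36 × 100 = 47.222%
Salt term: 16.6 × (-0.587) = -9.744
GC term: 0.41 × 47.222 = 19.361; length term: −500/36 = −13.889
Tm = 81.5 + (-9.744) + 19.361 − 13.889 = 77.228 → 77.2°C

77.2°C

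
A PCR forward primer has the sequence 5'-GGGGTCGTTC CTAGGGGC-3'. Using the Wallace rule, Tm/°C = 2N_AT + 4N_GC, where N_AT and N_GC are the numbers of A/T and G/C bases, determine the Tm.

62°C

Base counts: A=1, C=4, T=4, G=9
AT pairs contribute 5, GC pairs contribute 13.
Tm = 2×5 + 4×13 = 62°C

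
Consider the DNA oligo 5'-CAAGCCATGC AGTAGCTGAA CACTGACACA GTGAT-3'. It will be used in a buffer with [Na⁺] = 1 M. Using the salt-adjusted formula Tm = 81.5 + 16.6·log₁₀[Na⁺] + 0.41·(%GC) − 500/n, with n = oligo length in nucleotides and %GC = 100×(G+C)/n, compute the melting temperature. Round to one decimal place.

87.1°C

Length n = 35. Base counts: G=8, A=12, C=9, T=6
G+C = 17, so %GC = 17/35 × 100 = 48.571%
Salt term: 16.6 × (0) = 0
GC term: 0.41 × 48.571 = 19.914; length term: −500/35 = −14.286
Tm = 81.5 + (0) + 19.914 − 14.286 = 87.128 → 87.1°C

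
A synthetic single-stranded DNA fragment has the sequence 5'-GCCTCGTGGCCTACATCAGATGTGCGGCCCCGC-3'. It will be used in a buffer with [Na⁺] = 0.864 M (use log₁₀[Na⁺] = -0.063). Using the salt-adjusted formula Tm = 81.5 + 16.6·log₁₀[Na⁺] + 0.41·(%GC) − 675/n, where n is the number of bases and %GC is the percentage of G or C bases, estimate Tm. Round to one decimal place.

88.6°C

Length n = 33. Base counts: A=4, C=13, G=10, T=6
G+C = 23, so %GC = 23/33 × 100 = 69.697%
Salt term: 16.6 × (-0.063) = -1.046
GC term: 0.41 × 69.697 = 28.576; length term: −675/33 = −20.455
Tm = 81.5 + (-1.046) + 28.576 − 20.455 = 88.575 → 88.6°C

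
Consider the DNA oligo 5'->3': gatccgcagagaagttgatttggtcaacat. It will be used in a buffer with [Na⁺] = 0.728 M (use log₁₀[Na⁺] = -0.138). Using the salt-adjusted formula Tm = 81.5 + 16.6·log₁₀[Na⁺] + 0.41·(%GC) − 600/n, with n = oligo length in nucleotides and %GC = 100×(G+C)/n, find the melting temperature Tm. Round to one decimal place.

77.0°C

Length n = 30. Counting bases: T=8, C=5, G=8, A=9
G+C = 13, so %GC = 13/30 × 100 = 43.333%
Salt term: 16.6 × (-0.138) = -2.291
GC term: 0.41 × 43.333 = 17.767; length term: −600/30 = −20
Tm = 81.5 + (-2.291) + 17.767 − 20 = 76.976 → 77.0°C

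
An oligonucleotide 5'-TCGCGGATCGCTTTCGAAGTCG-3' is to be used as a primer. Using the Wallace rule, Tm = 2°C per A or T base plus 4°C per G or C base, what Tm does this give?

Scanning the sequence gives T=6, A=3, C=6, G=7.
A+T = 9, G+C = 13
Tm = 2×9 + 4×13 = 70°C

70°C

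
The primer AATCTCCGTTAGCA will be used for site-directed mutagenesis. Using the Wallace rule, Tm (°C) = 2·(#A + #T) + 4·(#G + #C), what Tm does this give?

40°C

Base counts: C=4, A=4, G=2, T=4
A+T = 8, G+C = 6
Tm = 2(8) + 4(6) = 16 + 24 = 40°C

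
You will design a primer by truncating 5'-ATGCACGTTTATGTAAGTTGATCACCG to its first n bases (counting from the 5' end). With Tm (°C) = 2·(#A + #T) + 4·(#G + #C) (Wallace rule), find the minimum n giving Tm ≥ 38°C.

n = 14

First 13 bases: ATGCACGTTTATG → Tm = 36°C (< 38°C)
First 14 bases: ATGCACGTTTATGT → Tm = 38°C (≥ 38°C)
Since every base adds ≥2°C, Tm only increases with n, so the threshold is first crossed at n = 14.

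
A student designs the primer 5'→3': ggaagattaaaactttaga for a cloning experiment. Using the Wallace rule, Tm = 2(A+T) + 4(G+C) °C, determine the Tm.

48°C

Base counts: A=9, C=1, G=4, T=5
AT pairs contribute 14, GC pairs contribute 5.
Tm = 2×14 + 4×5 = 48°C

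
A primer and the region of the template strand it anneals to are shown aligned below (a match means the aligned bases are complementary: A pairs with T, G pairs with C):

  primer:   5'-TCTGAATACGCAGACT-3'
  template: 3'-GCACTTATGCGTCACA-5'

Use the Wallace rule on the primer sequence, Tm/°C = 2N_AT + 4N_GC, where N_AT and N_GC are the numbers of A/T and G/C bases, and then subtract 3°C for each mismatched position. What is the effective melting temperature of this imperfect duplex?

34°C

Primer base counts: A=5, T=4, G=3, C=4 → A+T=9, G+C=7
Perfect-match Tm = 2(9) + 4(7) = 18 + 28 = 46°C
Mismatches (positions where the bases are not complementary): 4 (at positions 1, 2, 14, 15)
Effective Tm = 46 − 4×3 = 46 − 12 = 34°C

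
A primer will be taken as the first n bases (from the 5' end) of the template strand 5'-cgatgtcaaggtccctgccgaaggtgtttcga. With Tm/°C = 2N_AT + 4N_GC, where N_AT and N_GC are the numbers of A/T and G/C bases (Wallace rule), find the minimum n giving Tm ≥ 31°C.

n = 11

First 10 bases: CGATGTCAAG → Tm = 30°C (< 31°C)
First 11 bases: CGATGTCAAGG → Tm = 34°C (≥ 31°C)
Since every base adds ≥2°C, Tm only increases with n, so the threshold is first crossed at n = 11.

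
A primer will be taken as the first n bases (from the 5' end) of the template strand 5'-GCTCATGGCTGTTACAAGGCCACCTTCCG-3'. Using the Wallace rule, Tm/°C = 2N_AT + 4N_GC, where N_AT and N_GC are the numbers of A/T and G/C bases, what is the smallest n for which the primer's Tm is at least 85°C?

First 27 bases: GCTCATGGCTGTTACAAGGCCACCTTC → Tm = 84°C (< 85°C)
First 28 bases: GCTCATGGCTGTTACAAGGCCACCTTCC → Tm = 88°C (≥ 85°C)
Each additional base adds 2°C (A/T) or 4°C (G/C), so Tm is non-decreasing in n; n = 28 is the first length to reach 85°C.

n = 28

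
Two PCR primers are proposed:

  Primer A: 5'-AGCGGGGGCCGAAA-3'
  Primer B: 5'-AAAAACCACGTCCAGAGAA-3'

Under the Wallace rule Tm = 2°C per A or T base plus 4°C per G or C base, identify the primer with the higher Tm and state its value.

Primer A: A+T=4, G+C=10 → Tm = 2(4)+4(10) = 48°C
Primer B: A+T=11, G+C=8 → Tm = 2(11)+4(8) = 54°C
48°C vs 54°C → primer B is higher.

Primer B, 54°C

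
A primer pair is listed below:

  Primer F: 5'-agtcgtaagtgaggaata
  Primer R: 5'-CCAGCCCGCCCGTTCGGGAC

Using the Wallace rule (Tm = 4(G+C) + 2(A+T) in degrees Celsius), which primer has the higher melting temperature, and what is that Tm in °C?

Primer R, 72°C

Primer F: A+T=11, G+C=7 → Tm = 2(11)+4(7) = 50°C
Primer R: A+T=4, G+C=16 → Tm = 2(4)+4(16) = 72°C
50°C vs 72°C → primer R is higher.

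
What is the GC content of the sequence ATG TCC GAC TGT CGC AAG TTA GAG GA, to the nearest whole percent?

50%

Base counts: G=8, C=5, A=7, T=6
G+C = 8 + 5 = 13 out of 26 bases
%GC = 13/26 × 100 = 50% ≈ 50%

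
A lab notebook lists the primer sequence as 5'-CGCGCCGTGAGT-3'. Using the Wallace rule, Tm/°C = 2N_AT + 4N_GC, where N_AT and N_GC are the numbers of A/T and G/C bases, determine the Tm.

42°C

Counting bases: A=1, C=4, G=5, T=2
So N_AT = 3 and N_GC = 9.
Tm = 2(3) + 4(9) = 6 + 36 = 42°C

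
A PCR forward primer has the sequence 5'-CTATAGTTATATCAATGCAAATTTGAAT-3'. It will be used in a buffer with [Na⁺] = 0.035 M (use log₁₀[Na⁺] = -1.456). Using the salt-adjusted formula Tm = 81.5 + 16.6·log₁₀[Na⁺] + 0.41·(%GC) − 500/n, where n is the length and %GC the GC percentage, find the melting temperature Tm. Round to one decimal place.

48.3°C

Length n = 28. Scanning the sequence gives G=3, A=11, T=11, C=3.
G+C = 6, so %GC = 6/28 × 100 = 21.429%
Salt term: 16.6 × (-1.456) = -24.17
GC term: 0.41 × 21.429 = 8.786; length term: −500/28 = −17.857
Tm = 81.5 + (-24.17) + 8.786 − 17.857 = 48.259 → 48.3°C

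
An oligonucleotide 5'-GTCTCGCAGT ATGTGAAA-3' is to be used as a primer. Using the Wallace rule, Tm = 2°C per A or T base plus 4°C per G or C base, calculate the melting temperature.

G=5, T=5, C=3, A=5
A+T = 10, G+C = 8
Tm = 2×10 + 4×8 = 52°C

52°C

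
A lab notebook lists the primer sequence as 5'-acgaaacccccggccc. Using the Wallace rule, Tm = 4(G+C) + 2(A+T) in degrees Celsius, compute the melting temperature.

56°C

Base counts: T=0, A=4, G=3, C=9
AT pairs contribute 4, GC pairs contribute 12.
Tm = 2×4 + 4×12 = 56°C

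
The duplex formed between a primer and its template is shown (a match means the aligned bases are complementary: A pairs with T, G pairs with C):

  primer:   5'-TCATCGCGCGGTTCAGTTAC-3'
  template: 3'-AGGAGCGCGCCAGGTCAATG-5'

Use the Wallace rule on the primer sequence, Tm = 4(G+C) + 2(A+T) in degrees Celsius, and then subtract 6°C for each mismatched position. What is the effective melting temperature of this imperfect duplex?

Primer base counts: A=3, T=6, G=5, C=6 → A+T=9, G+C=11
Perfect-match Tm = 2(9) + 4(11) = 18 + 44 = 62°C
Mismatches (positions where the bases are not complementary): 2 (at positions 3, 13)
Effective Tm = 62 − 2×6 = 62 − 12 = 50°C

50°C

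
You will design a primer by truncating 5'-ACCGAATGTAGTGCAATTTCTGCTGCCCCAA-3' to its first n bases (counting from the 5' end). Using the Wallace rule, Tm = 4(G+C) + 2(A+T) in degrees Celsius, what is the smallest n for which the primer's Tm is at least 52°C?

First 18 bases: ACCGAATGTAGTGCAATT → Tm = 50°C (< 52°C)
First 19 bases: ACCGAATGTAGTGCAATTT → Tm = 52°C (≥ 52°C)
Each additional base adds 2°C (A/T) or 4°C (G/C), so Tm is non-decreasing in n; n = 19 is the first length to reach 52°C.

n = 19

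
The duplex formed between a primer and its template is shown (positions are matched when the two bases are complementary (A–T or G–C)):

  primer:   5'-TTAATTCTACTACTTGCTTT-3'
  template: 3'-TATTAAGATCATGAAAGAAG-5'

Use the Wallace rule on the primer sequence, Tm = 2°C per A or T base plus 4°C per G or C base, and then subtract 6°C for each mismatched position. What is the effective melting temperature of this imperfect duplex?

26°C

Primer base counts: A=4, T=11, G=1, C=4 → A+T=15, G+C=5
Perfect-match Tm = 2(15) + 4(5) = 30 + 20 = 50°C
Mismatches (positions where the bases are not complementary): 4 (at positions 1, 10, 16, 20)
Effective Tm = 50 − 4×6 = 50 − 24 = 26°C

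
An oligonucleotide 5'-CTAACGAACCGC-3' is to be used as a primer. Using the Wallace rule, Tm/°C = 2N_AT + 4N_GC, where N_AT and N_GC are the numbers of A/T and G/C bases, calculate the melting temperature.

Counting bases: G=2, T=1, C=5, A=4
AT pairs contribute 5, GC pairs contribute 7.
Tm = 4·7 + 2·5 = 28 + 10 = 38°C

38°C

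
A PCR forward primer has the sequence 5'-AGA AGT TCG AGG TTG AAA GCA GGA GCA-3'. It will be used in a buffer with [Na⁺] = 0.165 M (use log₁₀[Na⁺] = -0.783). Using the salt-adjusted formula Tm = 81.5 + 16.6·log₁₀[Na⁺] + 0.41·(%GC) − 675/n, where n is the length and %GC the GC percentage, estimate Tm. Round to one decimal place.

63.2°C

Length n = 27. Scanning the sequence gives C=3, G=10, T=4, A=10.
G+C = 13, so %GC = 13/27 × 100 = 48.148%
Salt term: 16.6 × (-0.783) = -12.998
GC term: 0.41 × 48.148 = 19.741; length term: −675/27 = −25
Tm = 81.5 + (-12.998) + 19.741 − 25 = 63.243 → 63.2°C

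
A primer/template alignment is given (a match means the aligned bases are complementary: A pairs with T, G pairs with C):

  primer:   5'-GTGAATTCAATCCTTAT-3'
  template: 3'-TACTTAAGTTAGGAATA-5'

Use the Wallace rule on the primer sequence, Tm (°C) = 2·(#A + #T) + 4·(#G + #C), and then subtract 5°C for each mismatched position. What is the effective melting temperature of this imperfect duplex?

Primer base counts: A=5, T=7, G=2, C=3 → A+T=12, G+C=5
Perfect-match Tm = 2(12) + 4(5) = 24 + 20 = 44°C
Mismatches (positions where the bases are not complementary): 1 (at position 1)
Effective Tm = 44 − 1×5 = 44 − 5 = 39°C

39°C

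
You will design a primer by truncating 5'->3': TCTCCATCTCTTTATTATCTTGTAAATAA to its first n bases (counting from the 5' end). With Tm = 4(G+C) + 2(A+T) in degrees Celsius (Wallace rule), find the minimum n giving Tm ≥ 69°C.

n = 28

First 27 bases: TCTCCATCTCTTTATTATCTTGTAAAT → Tm = 68°C (< 69°C)
First 28 bases: TCTCCATCTCTTTATTATCTTGTAAATA → Tm = 70°C (≥ 69°C)
Since every base adds ≥2°C, Tm only increases with n, so the threshold is first crossed at n = 28.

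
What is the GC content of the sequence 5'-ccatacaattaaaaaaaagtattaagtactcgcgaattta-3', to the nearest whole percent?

25%

Scanning the sequence gives G=4, A=19, C=6, T=11.
G+C = 4 + 6 = 10 out of 40 bases
%GC = 10/40 × 100 = 25% ≈ 25%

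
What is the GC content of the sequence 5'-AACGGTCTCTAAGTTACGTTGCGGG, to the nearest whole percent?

Base counts: C=5, T=7, A=5, G=8
G+C = 8 + 5 = 13 out of 25 bases
%GC = 13/25 × 100 = 52% ≈ 52%

52%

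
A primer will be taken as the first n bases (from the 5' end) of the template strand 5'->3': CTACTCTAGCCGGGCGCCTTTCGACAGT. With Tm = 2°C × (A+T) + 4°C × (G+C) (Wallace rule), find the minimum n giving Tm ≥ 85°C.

n = 27

First 26 bases: CTACTCTAGCCGGGCGCCTTTCGACA → Tm = 84°C (< 85°C)
First 27 bases: CTACTCTAGCCGGGCGCCTTTCGACAG → Tm = 88°C (≥ 85°C)
Since every base adds ≥2°C, Tm only increases with n, so the threshold is first crossed at n = 27.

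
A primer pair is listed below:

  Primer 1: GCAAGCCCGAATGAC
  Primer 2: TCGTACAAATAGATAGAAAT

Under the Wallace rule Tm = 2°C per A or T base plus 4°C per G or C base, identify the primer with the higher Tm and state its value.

Primer 2, 50°C

Primer 1: A+T=6, G+C=9 → Tm = 2(6)+4(9) = 48°C
Primer 2: A+T=15, G+C=5 → Tm = 2(15)+4(5) = 50°C
48°C vs 50°C → primer 2 is higher.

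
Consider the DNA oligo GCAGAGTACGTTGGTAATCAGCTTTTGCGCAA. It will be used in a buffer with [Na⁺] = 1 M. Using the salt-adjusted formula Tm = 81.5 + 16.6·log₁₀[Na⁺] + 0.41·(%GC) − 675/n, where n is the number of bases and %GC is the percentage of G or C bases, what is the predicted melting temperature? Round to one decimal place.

Length n = 32. G=9, A=8, T=9, C=6
G+C = 15, so %GC = 15/32 × 100 = 46.875%
Salt term: 16.6 × (0) = 0
GC term: 0.41 × 46.875 = 19.219; length term: −675/32 = −21.094
Tm = 81.5 + (0) + 19.219 − 21.094 = 79.625 → 79.6°C

79.6°C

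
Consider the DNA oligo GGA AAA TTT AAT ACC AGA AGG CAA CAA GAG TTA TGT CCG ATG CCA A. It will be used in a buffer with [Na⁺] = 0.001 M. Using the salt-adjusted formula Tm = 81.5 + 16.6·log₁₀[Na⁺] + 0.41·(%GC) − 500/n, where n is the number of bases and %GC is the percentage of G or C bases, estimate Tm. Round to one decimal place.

Length n = 46. Counting bases: C=8, G=10, T=9, A=19
G+C = 18, so %GC = 18/46 × 100 = 39.13%
Salt term: 16.6 × (-3) = -49.8
GC term: 0.41 × 39.13 = 16.043; length term: −500/46 = −10.87
Tm = 81.5 + (-49.8) + 16.043 − 10.87 = 36.873 → 36.9°C

36.9°C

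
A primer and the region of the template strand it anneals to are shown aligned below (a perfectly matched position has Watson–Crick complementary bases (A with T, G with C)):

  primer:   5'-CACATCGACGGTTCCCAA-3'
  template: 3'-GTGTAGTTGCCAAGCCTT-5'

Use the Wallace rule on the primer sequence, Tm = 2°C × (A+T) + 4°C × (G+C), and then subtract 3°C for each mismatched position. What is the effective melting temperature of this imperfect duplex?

47°C

Primer base counts: A=5, T=3, G=3, C=7 → A+T=8, G+C=10
Perfect-match Tm = 2(8) + 4(10) = 16 + 40 = 56°C
Mismatches (positions where the bases are not complementary): 3 (at positions 7, 15, 16)
Effective Tm = 56 − 3×3 = 56 − 9 = 47°C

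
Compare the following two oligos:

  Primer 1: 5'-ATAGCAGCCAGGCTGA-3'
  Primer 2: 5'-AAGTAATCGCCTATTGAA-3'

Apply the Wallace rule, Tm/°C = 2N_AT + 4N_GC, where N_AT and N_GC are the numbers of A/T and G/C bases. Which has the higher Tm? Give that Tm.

Primer 1: A+T=7, G+C=9 → Tm = 2(7)+4(9) = 50°C
Primer 2: A+T=12, G+C=6 → Tm = 2(12)+4(6) = 48°C
50°C vs 48°C → primer 1 is higher.

Primer 1, 50°C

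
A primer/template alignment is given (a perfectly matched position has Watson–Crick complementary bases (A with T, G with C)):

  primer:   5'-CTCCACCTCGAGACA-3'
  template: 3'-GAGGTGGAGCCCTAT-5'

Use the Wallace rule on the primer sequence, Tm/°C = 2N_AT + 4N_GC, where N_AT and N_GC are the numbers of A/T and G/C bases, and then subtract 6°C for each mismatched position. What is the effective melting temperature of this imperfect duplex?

Primer base counts: A=4, T=2, G=2, C=7 → A+T=6, G+C=9
Perfect-match Tm = 2(6) + 4(9) = 12 + 36 = 48°C
Mismatches (positions where the bases are not complementary): 2 (at positions 11, 14)
Effective Tm = 48 − 2×6 = 48 − 12 = 36°C

36°C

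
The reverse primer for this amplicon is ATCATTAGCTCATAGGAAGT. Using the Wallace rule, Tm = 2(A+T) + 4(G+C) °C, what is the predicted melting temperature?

54°C

Counting bases: A=7, G=4, T=6, C=3
AT pairs contribute 13, GC pairs contribute 7.
Tm = 4·7 + 2·13 = 28 + 26 = 54°C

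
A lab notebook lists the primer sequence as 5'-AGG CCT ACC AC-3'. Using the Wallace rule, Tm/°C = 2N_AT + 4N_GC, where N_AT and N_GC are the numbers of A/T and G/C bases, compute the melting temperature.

36°C

T=1, G=2, C=5, A=3
AT pairs contribute 4, GC pairs contribute 7.
Tm = 2×4 + 4×7 = 36°C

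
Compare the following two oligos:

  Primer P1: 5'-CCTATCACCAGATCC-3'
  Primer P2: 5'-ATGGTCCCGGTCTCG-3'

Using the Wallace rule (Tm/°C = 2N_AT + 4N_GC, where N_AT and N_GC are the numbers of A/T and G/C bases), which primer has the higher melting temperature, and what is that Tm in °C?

Primer P2, 50°C

Primer P1: A+T=7, G+C=8 → Tm = 2(7)+4(8) = 46°C
Primer P2: A+T=5, G+C=10 → Tm = 2(5)+4(10) = 50°C
46°C vs 50°C → primer P2 is higher.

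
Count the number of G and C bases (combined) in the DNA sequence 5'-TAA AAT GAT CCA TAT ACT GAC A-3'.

Base counts: A=10, T=6, G=2, C=4
Total G or C: 2 + 4 = 6

6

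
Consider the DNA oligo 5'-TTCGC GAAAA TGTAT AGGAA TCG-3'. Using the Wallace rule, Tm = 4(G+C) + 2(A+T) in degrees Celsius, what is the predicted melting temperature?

64°C

Base counts: C=3, G=6, A=8, T=6
A+T = 14, G+C = 9
Tm = 4·9 + 2·14 = 36 + 28 = 64°C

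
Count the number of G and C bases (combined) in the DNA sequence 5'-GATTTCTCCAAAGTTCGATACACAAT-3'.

9

Base counts: G=3, T=8, C=6, A=9
Total G or C: 3 + 6 = 9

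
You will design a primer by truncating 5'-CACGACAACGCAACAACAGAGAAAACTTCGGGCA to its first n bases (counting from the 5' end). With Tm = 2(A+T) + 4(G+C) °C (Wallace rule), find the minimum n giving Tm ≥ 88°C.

n = 30

First 29 bases: CACGACAACGCAACAACAGAGAAAACTTC → Tm = 84°C (< 88°C)
First 30 bases: CACGACAACGCAACAACAGAGAAAACTTCG → Tm = 88°C (≥ 88°C)
Each additional base adds 2°C (A/T) or 4°C (G/C), so Tm is non-decreasing in n; n = 30 is the first length to reach 88°C.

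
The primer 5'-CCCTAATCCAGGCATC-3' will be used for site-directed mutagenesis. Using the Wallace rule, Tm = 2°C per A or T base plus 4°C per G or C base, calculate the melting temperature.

50°C

Counting bases: T=3, A=4, C=7, G=2
So N_AT = 7 and N_GC = 9.
Tm = 2(7) + 4(9) = 14 + 36 = 50°C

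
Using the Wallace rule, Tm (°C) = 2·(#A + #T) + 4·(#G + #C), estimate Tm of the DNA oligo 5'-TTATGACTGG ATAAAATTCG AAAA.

60°C

Base counts: A=11, C=2, G=4, T=7
So N_AT = 18 and N_GC = 6.
Tm = 2(18) + 4(6) = 36 + 24 = 60°C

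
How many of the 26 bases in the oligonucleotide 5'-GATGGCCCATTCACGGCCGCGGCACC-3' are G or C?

Counting bases: C=11, G=8, T=3, A=4
Total G or C: 8 + 11 = 19

19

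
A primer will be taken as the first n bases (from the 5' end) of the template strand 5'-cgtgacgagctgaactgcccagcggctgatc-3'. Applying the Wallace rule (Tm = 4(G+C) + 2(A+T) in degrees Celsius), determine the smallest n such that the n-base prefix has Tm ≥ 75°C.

First 22 bases: CGTGACGAGCTGAACTGCCCAG → Tm = 72°C (< 75°C)
First 23 bases: CGTGACGAGCTGAACTGCCCAGC → Tm = 76°C (≥ 75°C)
Each additional base adds 2°C (A/T) or 4°C (G/C), so Tm is non-decreasing in n; n = 23 is the first length to reach 75°C.

n = 23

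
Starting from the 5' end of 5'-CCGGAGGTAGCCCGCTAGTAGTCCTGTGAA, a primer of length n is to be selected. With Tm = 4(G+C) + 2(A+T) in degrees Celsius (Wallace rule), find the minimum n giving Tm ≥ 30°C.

n = 9

First 8 bases: CCGGAGGT → Tm = 28°C (< 30°C)
First 9 bases: CCGGAGGTA → Tm = 30°C (≥ 30°C)
Each additional base adds 2°C (A/T) or 4°C (G/C), so Tm is non-decreasing in n; n = 9 is the first length to reach 30°C.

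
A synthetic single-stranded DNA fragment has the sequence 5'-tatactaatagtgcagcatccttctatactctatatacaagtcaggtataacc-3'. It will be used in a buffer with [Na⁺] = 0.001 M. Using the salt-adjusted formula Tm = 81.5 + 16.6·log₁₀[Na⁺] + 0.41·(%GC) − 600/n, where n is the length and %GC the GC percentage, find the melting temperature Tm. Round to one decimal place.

Length n = 53. Base counts: G=6, C=12, T=17, A=18
G+C = 18, so %GC = 18/53 × 100 = 33.962%
Salt term: 16.6 × (-3) = -49.8
GC term: 0.41 × 33.962 = 13.924; length term: −600/53 = −11.321
Tm = 81.5 + (-49.8) + 13.924 − 11.321 = 34.303 → 34.3°C

34.3°C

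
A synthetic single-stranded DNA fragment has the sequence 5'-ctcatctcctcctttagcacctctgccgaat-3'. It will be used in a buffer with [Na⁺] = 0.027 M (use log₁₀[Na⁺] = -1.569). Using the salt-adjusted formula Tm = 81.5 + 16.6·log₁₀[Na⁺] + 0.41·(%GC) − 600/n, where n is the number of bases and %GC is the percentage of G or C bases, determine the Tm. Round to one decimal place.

57.3°C

Length n = 31. G=3, A=5, T=10, C=13
G+C = 16, so %GC = 16/31 × 100 = 51.613%
Salt term: 16.6 × (-1.569) = -26.045
GC term: 0.41 × 51.613 = 21.161; length term: −600/31 = −19.355
Tm = 81.5 + (-26.045) + 21.161 − 19.355 = 57.261 → 57.3°C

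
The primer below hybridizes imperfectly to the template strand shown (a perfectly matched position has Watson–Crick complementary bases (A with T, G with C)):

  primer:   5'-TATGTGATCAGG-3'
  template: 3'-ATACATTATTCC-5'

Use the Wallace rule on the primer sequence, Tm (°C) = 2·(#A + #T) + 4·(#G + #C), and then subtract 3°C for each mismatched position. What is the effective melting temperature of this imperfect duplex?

Primer base counts: A=3, T=4, G=4, C=1 → A+T=7, G+C=5
Perfect-match Tm = 2(7) + 4(5) = 14 + 20 = 34°C
Mismatches (positions where the bases are not complementary): 2 (at positions 6, 9)
Effective Tm = 34 − 2×3 = 34 − 6 = 28°C

28°C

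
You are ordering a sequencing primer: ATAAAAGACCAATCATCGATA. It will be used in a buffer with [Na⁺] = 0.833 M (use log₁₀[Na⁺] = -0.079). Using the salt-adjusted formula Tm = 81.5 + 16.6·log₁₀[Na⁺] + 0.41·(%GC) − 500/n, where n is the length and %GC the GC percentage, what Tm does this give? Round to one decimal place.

Length n = 21. Counting bases: C=4, T=4, A=11, G=2
G+C = 6, so %GC = 6/21 × 100 = 28.571%
Salt term: 16.6 × (-0.079) = -1.311
GC term: 0.41 × 28.571 = 11.714; length term: −500/21 = −23.81
Tm = 81.5 + (-1.311) + 11.714 − 23.81 = 68.093 → 68.1°C

68.1°C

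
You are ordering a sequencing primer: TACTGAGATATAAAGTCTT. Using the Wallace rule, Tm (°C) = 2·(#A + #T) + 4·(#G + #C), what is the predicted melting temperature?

48°C

Scanning the sequence gives C=2, G=3, T=7, A=7.
AT pairs contribute 14, GC pairs contribute 5.
Tm = 2×14 + 4×5 = 48°C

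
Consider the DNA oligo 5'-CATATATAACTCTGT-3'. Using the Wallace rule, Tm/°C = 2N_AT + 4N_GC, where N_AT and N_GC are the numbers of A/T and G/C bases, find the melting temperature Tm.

38°C

Counting bases: A=5, C=3, T=6, G=1
A+T = 11, G+C = 4
Tm = 2(11) + 4(4) = 22 + 16 = 38°C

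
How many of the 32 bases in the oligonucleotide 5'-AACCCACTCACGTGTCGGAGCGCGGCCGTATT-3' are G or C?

20

Counting bases: T=6, C=11, A=6, G=9
Total G or C: 9 + 11 = 20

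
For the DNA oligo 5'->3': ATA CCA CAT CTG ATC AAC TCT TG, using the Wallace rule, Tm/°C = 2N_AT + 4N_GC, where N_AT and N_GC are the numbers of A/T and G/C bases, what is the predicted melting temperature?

Scanning the sequence gives C=7, A=7, G=2, T=7.
So N_AT = 14 and N_GC = 9.
Tm = 2(14) + 4(9) = 28 + 36 = 64°C

64°C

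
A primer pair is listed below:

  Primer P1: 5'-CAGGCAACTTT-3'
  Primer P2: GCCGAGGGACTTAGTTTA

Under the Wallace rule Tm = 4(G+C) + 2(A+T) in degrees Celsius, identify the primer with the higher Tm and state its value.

Primer P1: A+T=6, G+C=5 → Tm = 2(6)+4(5) = 32°C
Primer P2: A+T=9, G+C=9 → Tm = 2(9)+4(9) = 54°C
32°C vs 54°C → primer P2 is higher.

Primer P2, 54°C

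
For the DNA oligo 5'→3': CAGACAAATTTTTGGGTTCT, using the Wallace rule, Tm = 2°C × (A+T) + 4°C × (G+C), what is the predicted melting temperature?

54°C

Counting bases: T=8, G=4, A=5, C=3
So N_AT = 13 and N_GC = 7.
Tm = 2(13) + 4(7) = 26 + 28 = 54°C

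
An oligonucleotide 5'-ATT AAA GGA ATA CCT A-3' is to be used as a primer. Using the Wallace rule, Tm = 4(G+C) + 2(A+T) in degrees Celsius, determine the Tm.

Scanning the sequence gives G=2, A=8, C=2, T=4.
A+T = 12, G+C = 4
Tm = 2(12) + 4(4) = 24 + 16 = 40°C

40°C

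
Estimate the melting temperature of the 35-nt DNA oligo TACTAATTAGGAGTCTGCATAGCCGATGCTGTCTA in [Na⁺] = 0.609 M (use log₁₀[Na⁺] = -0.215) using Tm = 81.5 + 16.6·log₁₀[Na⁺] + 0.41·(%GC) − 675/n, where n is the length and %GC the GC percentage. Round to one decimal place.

Length n = 35. Base counts: T=11, G=8, C=7, A=9
G+C = 15, so %GC = 15/35 × 100 = 42.857%
Salt term: 16.6 × (-0.215) = -3.569
GC term: 0.41 × 42.857 = 17.571; length term: −675/35 = −19.286
Tm = 81.5 + (-3.569) + 17.571 − 19.286 = 76.216 → 76.2°C

76.2°C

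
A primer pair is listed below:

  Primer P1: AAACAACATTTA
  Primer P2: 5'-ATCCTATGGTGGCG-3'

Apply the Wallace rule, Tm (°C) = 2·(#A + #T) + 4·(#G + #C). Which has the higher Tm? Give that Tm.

Primer P2, 44°C

Primer P1: A+T=10, G+C=2 → Tm = 2(10)+4(2) = 28°C
Primer P2: A+T=6, G+C=8 → Tm = 2(6)+4(8) = 44°C
28°C vs 44°C → primer P2 is higher.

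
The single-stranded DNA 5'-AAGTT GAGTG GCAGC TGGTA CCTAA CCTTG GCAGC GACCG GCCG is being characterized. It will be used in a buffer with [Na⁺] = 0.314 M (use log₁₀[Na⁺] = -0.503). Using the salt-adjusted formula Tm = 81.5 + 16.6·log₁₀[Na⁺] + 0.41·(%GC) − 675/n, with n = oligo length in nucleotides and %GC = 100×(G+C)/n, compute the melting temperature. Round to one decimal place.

83.0°C

Length n = 44. Base counts: A=9, T=8, C=12, G=15
G+C = 27, so %GC = 27/44 × 100 = 61.364%
Salt term: 16.6 × (-0.503) = -8.35
GC term: 0.41 × 61.364 = 25.159; length term: −675/44 = −15.341
Tm = 81.5 + (-8.35) + 25.159 − 15.341 = 82.968 → 83.0°C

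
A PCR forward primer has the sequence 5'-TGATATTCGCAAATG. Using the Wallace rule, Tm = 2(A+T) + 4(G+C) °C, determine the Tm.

G=3, C=2, T=5, A=5
So N_AT = 10 and N_GC = 5.
Tm = 2×10 + 4×5 = 40°C

40°C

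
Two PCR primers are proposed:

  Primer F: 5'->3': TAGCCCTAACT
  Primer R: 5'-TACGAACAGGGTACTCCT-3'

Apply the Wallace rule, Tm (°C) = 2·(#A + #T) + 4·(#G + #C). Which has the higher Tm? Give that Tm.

Primer R, 54°C

Primer F: A+T=6, G+C=5 → Tm = 2(6)+4(5) = 32°C
Primer R: A+T=9, G+C=9 → Tm = 2(9)+4(9) = 54°C
32°C vs 54°C → primer R is higher.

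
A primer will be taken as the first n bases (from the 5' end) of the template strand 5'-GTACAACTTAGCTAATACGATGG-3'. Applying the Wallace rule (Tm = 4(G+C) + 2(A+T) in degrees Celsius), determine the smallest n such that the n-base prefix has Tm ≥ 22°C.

First 7 bases: GTACAAC → Tm = 20°C (< 22°C)
First 8 bases: GTACAACT → Tm = 22°C (≥ 22°C)
Each additional base adds 2°C (A/T) or 4°C (G/C), so Tm is non-decreasing in n; n = 8 is the first length to reach 22°C.

n = 8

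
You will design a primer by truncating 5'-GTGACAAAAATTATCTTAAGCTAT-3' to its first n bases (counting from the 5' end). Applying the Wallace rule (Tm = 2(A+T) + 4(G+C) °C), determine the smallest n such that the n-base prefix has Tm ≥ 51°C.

n = 21

First 20 bases: GTGACAAAAATTATCTTAAG → Tm = 50°C (< 51°C)
First 21 bases: GTGACAAAAATTATCTTAAGC → Tm = 54°C (≥ 51°C)
Since every base adds ≥2°C, Tm only increases with n, so the threshold is first crossed at n = 21.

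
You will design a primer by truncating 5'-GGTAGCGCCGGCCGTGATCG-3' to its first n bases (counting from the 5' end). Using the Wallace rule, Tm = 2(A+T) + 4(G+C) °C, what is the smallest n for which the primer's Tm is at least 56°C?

n = 16

First 15 bases: GGTAGCGCCGGCCGT → Tm = 54°C (< 56°C)
First 16 bases: GGTAGCGCCGGCCGTG → Tm = 58°C (≥ 56°C)
Since every base adds ≥2°C, Tm only increases with n, so the threshold is first crossed at n = 16.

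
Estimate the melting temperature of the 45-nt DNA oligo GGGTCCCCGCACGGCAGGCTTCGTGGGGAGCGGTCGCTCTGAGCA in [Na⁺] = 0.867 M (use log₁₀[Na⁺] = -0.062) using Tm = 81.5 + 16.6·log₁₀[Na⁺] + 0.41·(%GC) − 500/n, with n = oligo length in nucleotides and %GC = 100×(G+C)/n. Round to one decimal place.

99.4°C

Length n = 45. Scanning the sequence gives A=5, G=19, T=7, C=14.
G+C = 33, so %GC = 33/45 × 100 = 73.333%
Salt term: 16.6 × (-0.062) = -1.029
GC term: 0.41 × 73.333 = 30.067; length term: −500/45 = −11.111
Tm = 81.5 + (-1.029) + 30.067 − 11.111 = 99.427 → 99.4°C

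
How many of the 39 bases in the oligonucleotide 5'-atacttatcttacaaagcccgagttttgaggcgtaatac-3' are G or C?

Counting bases: C=8, T=12, G=7, A=12
Total G or C: 7 + 8 = 15

15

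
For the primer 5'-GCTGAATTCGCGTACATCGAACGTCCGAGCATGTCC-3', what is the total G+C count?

20

Counting bases: T=8, G=9, A=8, C=11
Total G or C: 9 + 11 = 20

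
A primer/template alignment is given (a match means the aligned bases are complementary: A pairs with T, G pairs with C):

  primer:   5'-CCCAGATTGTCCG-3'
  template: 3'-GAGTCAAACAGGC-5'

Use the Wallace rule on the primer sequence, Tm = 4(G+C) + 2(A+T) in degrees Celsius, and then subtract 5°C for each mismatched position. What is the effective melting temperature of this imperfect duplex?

32°C

Primer base counts: A=2, T=3, G=3, C=5 → A+T=5, G+C=8
Perfect-match Tm = 2(5) + 4(8) = 10 + 32 = 42°C
Mismatches (positions where the bases are not complementary): 2 (at positions 2, 6)
Effective Tm = 42 − 2×5 = 42 − 10 = 32°C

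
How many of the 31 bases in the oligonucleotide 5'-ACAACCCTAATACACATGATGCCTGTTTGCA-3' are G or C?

Scanning the sequence gives A=10, T=8, G=4, C=9.
Total G or C: 4 + 9 = 13

13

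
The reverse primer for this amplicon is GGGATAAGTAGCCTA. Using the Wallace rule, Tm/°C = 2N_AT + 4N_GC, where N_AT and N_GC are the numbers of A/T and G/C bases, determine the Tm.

Counting bases: T=3, C=2, G=5, A=5
A+T = 8, G+C = 7
Tm = 2×8 + 4×7 = 44°C

44°C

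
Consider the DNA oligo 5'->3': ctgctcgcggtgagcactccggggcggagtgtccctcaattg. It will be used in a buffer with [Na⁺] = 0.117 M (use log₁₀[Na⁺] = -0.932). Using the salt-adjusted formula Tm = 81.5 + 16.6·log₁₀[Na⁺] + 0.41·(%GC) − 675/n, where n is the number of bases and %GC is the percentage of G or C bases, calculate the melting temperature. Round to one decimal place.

77.3°C

Length n = 42. Counting bases: C=13, G=15, T=9, A=5
G+C = 28, so %GC = 28/42 × 100 = 66.667%
Salt term: 16.6 × (-0.932) = -15.471
GC term: 0.41 × 66.667 = 27.333; length term: −675/42 = −16.071
Tm = 81.5 + (-15.471) + 27.333 − 16.071 = 77.291 → 77.3°C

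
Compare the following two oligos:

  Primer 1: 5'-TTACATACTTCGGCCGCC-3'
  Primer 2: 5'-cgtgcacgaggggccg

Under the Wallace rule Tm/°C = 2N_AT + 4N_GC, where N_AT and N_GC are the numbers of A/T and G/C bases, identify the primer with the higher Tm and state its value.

Primer 1: A+T=8, G+C=10 → Tm = 2(8)+4(10) = 56°C
Primer 2: A+T=3, G+C=13 → Tm = 2(3)+4(13) = 58°C
56°C vs 58°C → primer 2 is higher.

Primer 2, 58°C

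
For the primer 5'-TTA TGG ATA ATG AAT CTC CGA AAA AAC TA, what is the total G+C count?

A=13, T=8, C=4, G=4
G+C = 4 + 4 = 8

8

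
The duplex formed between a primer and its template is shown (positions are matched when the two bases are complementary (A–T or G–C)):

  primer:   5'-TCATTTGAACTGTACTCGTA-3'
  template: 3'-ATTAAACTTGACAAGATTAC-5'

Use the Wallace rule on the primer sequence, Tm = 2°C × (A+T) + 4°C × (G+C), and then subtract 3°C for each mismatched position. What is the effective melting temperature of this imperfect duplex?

39°C

Primer base counts: A=5, T=8, G=3, C=4 → A+T=13, G+C=7
Perfect-match Tm = 2(13) + 4(7) = 26 + 28 = 54°C
Mismatches (positions where the bases are not complementary): 5 (at positions 2, 14, 17, 18, 20)
Effective Tm = 54 − 5×3 = 54 − 15 = 39°C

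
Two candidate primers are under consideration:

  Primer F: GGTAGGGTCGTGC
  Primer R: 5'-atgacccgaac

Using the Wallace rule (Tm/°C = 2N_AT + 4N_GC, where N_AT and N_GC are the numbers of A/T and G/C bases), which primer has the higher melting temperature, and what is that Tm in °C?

Primer F: A+T=4, G+C=9 → Tm = 2(4)+4(9) = 44°C
Primer R: A+T=5, G+C=6 → Tm = 2(5)+4(6) = 34°C
44°C vs 34°C → primer F is higher.

Primer F, 44°C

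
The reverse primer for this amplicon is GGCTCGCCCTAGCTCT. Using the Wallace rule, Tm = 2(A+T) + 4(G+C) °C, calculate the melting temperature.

Base counts: A=1, G=4, C=7, T=4
So N_AT = 5 and N_GC = 11.
Tm = 2(5) + 4(11) = 10 + 44 = 54°C

54°C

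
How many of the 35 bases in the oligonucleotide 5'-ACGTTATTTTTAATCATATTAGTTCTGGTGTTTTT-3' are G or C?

Base counts: T=20, C=3, A=7, G=5
G+C = 5 + 3 = 8

8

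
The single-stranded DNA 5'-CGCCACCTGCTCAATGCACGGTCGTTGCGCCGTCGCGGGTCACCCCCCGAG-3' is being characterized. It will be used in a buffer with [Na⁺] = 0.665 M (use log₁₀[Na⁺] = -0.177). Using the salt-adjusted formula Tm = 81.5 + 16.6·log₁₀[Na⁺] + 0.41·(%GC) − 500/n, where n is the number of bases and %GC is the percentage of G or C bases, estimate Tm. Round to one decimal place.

Length n = 51. Base counts: A=6, G=15, T=8, C=22
G+C = 37, so %GC = 37/51 × 100 = 72.549%
Salt term: 16.6 × (-0.177) = -2.938
GC term: 0.41 × 72.549 = 29.745; length term: −500/51 = −9.804
Tm = 81.5 + (-2.938) + 29.745 − 9.804 = 98.503 → 98.5°C

98.5°C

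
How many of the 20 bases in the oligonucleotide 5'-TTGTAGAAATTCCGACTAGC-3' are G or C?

Counting bases: C=4, T=6, A=6, G=4
G+C = 4 + 4 = 8

8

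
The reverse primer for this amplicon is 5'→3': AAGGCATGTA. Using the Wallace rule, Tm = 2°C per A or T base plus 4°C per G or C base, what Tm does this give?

28°C

Base counts: G=3, C=1, A=4, T=2
AT pairs contribute 6, GC pairs contribute 4.
Tm = 2(6) + 4(4) = 12 + 16 = 28°C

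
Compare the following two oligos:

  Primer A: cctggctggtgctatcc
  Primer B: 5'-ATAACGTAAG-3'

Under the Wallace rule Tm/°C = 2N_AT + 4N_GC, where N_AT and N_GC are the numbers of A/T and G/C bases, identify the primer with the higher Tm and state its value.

Primer A, 56°C

Primer A: A+T=6, G+C=11 → Tm = 2(6)+4(11) = 56°C
Primer B: A+T=7, G+C=3 → Tm = 2(7)+4(3) = 26°C
56°C vs 26°C → primer A is higher.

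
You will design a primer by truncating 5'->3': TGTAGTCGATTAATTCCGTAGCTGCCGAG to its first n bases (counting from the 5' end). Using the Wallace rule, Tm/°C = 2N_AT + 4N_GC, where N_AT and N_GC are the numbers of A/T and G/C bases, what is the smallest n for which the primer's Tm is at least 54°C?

First 19 bases: TGTAGTCGATTAATTCCGT → Tm = 52°C (< 54°C)
First 20 bases: TGTAGTCGATTAATTCCGTA → Tm = 54°C (≥ 54°C)
Since every base adds ≥2°C, Tm only increases with n, so the threshold is first crossed at n = 20.

n = 20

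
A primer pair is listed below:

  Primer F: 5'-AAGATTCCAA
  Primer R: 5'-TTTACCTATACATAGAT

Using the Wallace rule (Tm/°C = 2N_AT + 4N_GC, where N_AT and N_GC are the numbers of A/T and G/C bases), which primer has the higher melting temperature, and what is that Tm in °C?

Primer R, 42°C

Primer F: A+T=7, G+C=3 → Tm = 2(7)+4(3) = 26°C
Primer R: A+T=13, G+C=4 → Tm = 2(13)+4(4) = 42°C
26°C vs 42°C → primer R is higher.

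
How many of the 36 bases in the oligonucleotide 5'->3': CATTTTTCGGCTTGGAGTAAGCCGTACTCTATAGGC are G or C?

Counting bases: G=9, A=7, T=12, C=8
G+C = 9 + 8 = 17

17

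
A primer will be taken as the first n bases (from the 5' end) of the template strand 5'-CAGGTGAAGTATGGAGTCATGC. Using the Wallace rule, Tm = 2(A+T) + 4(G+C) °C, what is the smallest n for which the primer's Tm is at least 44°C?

First 14 bases: CAGGTGAAGTATGG → Tm = 42°C (< 44°C)
First 15 bases: CAGGTGAAGTATGGA → Tm = 44°C (≥ 44°C)
Since every base adds ≥2°C, Tm only increases with n, so the threshold is first crossed at n = 15.

n = 15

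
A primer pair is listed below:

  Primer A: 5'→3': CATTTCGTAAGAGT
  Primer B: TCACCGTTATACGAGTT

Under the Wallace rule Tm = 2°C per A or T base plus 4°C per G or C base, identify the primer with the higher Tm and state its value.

Primer B, 48°C

Primer A: A+T=9, G+C=5 → Tm = 2(9)+4(5) = 38°C
Primer B: A+T=10, G+C=7 → Tm = 2(10)+4(7) = 48°C
38°C vs 48°C → primer B is higher.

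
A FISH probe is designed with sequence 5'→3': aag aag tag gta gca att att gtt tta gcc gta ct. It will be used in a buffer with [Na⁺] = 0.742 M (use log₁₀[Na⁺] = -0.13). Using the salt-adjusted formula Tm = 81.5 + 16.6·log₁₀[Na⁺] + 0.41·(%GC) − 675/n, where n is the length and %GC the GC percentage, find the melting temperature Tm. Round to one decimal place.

74.1°C

Length n = 35. Counting bases: C=4, T=12, G=8, A=11
G+C = 12, so %GC = 12/35 × 100 = 34.286%
Salt term: 16.6 × (-0.13) = -2.158
GC term: 0.41 × 34.286 = 14.057; length term: −675/35 = −19.286
Tm = 81.5 + (-2.158) + 14.057 − 19.286 = 74.113 → 74.1°C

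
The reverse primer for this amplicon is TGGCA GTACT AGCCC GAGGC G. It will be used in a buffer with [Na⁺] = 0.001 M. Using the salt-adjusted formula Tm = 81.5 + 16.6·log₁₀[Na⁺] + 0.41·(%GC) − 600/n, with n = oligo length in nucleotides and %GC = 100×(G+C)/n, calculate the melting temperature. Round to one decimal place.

30.5°C

Length n = 21. Scanning the sequence gives A=4, C=6, G=8, T=3.
G+C = 14, so %GC = 14/21 × 100 = 66.667%
Salt term: 16.6 × (-3) = -49.8
GC term: 0.41 × 66.667 = 27.333; length term: −600/21 = −28.571
Tm = 81.5 + (-49.8) + 27.333 − 28.571 = 30.462 → 30.5°C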